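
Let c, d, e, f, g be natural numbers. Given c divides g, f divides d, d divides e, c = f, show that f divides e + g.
Since f divides d and d divides e, f divides e. c = f and c divides g, thus f divides g. f divides e, so f divides e + g.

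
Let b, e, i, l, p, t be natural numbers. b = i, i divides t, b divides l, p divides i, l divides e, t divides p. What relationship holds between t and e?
t divides e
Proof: From t divides p and p divides i, t divides i. i divides t, so i = t. Since b = i and b divides l, i divides l. Since l divides e, i divides e. Since i = t, t divides e.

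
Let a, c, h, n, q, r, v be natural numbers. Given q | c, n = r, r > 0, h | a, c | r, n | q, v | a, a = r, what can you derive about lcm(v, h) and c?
lcm(v, h) ≤ c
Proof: From n = r and n | q, r | q. Since q | c, r | c. c | r, so r = c. Since v | a and h | a, lcm(v, h) | a. a = r, so lcm(v, h) | r. Since r > 0, lcm(v, h) ≤ r. r = c, so lcm(v, h) ≤ c.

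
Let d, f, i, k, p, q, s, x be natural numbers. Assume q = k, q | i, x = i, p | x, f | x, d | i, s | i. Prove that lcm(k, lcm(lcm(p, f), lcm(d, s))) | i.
q = k and q | i, thus k | i. p | x and f | x, hence lcm(p, f) | x. Since x = i, lcm(p, f) | i. From d | i and s | i, lcm(d, s) | i. Since lcm(p, f) | i, lcm(lcm(p, f), lcm(d, s)) | i. k | i, so lcm(k, lcm(lcm(p, f), lcm(d, s))) | i.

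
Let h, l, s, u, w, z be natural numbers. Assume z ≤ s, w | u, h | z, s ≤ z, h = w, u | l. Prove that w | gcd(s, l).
z ≤ s and s ≤ z, thus z = s. h | z, so h | s. h = w, so w | s. w | u and u | l, hence w | l. Since w | s, w | gcd(s, l).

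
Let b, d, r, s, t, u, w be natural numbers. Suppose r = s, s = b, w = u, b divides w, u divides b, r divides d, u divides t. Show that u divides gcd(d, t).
Since r = s and s = b, r = b. Since w = u and b divides w, b divides u. Since u divides b, b = u. Since r = b, r = u. Because r divides d, u divides d. u divides t, so u divides gcd(d, t).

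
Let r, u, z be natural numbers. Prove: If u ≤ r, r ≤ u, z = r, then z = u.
Because r ≤ u and u ≤ r, r = u. Since z = r, z = u.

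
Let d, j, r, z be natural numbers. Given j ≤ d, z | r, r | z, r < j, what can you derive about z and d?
z < d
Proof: r | z and z | r, therefore r = z. From r < j and j ≤ d, r < d. r = z, so z < d.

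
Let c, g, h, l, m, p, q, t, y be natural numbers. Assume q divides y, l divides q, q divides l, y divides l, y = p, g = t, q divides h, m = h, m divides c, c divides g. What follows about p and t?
p divides t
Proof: l divides q and q divides l, so l = q. y divides l, so y divides q. q divides y, so q = y. y = p, so q = p. m divides c and c divides g, thus m divides g. Since m = h, h divides g. q divides h, so q divides g. Since g = t, q divides t. Since q = p, p divides t.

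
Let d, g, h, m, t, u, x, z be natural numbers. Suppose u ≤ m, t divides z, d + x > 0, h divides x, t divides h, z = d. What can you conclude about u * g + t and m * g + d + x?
u * g + t ≤ m * g + d + x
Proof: Because u ≤ m, by multiplying by a non-negative, u * g ≤ m * g. z = d and t divides z, hence t divides d. t divides h and h divides x, so t divides x. From t divides d, t divides d + x. d + x > 0, so t ≤ d + x. Since u * g ≤ m * g, u * g + t ≤ m * g + d + x.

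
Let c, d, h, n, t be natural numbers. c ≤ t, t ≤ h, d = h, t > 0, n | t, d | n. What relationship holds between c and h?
c ≤ h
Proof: d = h and d | n, hence h | n. n | t, so h | t. t > 0, so h ≤ t. Since t ≤ h, t = h. c ≤ t, so c ≤ h.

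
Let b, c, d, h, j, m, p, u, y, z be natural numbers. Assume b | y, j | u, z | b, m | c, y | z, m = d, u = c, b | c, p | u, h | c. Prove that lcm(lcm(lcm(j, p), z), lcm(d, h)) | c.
j | u and p | u, thus lcm(j, p) | u. u = c, so lcm(j, p) | c. b | y and y | z, therefore b | z. Because z | b, b = z. b | c, so z | c. lcm(j, p) | c, so lcm(lcm(j, p), z) | c. m = d and m | c, so d | c. h | c, so lcm(d, h) | c. Because lcm(lcm(j, p), z) | c, lcm(lcm(lcm(j, p), z), lcm(d, h)) | c.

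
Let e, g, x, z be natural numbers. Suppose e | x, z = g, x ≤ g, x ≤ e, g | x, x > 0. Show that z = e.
Since g | x and x > 0, g ≤ x. Since x ≤ g, g = x. Since z = g, z = x. Because e | x and x > 0, e ≤ x. x ≤ e, so x = e. Because z = x, z = e.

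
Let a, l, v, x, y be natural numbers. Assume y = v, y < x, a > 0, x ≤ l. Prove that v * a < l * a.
y = v and y < x, so v < x. x ≤ l, so v < l. Since a > 0, v * a < l * a.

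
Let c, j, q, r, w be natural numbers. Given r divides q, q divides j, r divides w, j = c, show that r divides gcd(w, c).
j = c and q divides j, hence q divides c. Since r divides q, r divides c. Since r divides w, r divides gcd(w, c).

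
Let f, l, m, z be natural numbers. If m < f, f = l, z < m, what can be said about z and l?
z < l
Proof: f = l and m < f, therefore m < l. z < m, so z < l.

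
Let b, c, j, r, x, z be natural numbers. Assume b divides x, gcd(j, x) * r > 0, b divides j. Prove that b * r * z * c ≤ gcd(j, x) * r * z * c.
b divides j and b divides x, thus b divides gcd(j, x). Then b * r divides gcd(j, x) * r. Since gcd(j, x) * r > 0, b * r ≤ gcd(j, x) * r. By multiplying by a non-negative, b * r * z ≤ gcd(j, x) * r * z. By multiplying by a non-negative, b * r * z * c ≤ gcd(j, x) * r * z * c.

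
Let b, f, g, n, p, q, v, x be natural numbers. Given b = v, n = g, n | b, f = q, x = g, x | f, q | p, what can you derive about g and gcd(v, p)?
g | gcd(v, p)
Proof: n = g and n | b, thus g | b. Since b = v, g | v. Since x = g and x | f, g | f. f = q, so g | q. Since q | p, g | p. g | v, so g | gcd(v, p).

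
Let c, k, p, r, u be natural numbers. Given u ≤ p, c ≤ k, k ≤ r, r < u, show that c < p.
c ≤ k and k ≤ r, thus c ≤ r. r < u and u ≤ p, so r < p. Since c ≤ r, c < p.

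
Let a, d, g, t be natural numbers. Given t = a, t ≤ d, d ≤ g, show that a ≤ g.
t = a and t ≤ d, so a ≤ d. Since d ≤ g, a ≤ g.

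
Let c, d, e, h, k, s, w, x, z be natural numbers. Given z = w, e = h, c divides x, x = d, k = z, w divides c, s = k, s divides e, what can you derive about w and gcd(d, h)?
w divides gcd(d, h)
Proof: Since w divides c and c divides x, w divides x. x = d, so w divides d. From k = z and z = w, k = w. Because s = k and s divides e, k divides e. e = h, so k divides h. Because k = w, w divides h. w divides d, so w divides gcd(d, h).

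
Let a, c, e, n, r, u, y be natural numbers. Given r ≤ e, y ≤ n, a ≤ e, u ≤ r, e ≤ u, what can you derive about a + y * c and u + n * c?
a + y * c ≤ u + n * c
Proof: u ≤ r and r ≤ e, thus u ≤ e. Since e ≤ u, e = u. Since a ≤ e, a ≤ u. Because y ≤ n, by multiplying by a non-negative, y * c ≤ n * c. a ≤ u, so a + y * c ≤ u + n * c.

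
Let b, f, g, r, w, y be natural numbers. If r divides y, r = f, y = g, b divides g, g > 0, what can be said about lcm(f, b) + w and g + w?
lcm(f, b) + w ≤ g + w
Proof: Since y = g and r divides y, r divides g. r = f, so f divides g. Since b divides g, lcm(f, b) divides g. Since g > 0, lcm(f, b) ≤ g. Then lcm(f, b) + w ≤ g + w.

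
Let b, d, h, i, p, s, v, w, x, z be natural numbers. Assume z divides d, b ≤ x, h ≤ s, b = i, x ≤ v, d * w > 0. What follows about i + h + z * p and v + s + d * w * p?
i + h + z * p ≤ v + s + d * w * p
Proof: Because b ≤ x and x ≤ v, b ≤ v. From b = i, i ≤ v. From z divides d, z divides d * w. Because d * w > 0, z ≤ d * w. By multiplying by a non-negative, z * p ≤ d * w * p. Since h ≤ s, h + z * p ≤ s + d * w * p. Since i ≤ v, i + h + z * p ≤ v + s + d * w * p.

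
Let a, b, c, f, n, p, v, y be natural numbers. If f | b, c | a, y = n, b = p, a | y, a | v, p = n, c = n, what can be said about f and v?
f | v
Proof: b = p and p = n, hence b = n. Since f | b, f | n. y = n and a | y, thus a | n. c = n and c | a, therefore n | a. a | n, so a = n. Since a | v, n | v. f | n, so f | v.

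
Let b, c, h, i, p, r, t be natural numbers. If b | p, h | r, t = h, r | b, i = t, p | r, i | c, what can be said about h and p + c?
h | p + c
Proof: Because r | b and b | p, r | p. Since p | r, r = p. h | r, so h | p. Since i = t and i | c, t | c. Since t = h, h | c. h | p, so h | p + c.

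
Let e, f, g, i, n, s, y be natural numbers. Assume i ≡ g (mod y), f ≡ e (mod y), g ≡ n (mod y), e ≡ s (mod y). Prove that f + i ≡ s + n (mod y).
f ≡ e (mod y) and e ≡ s (mod y), so f ≡ s (mod y). Because i ≡ g (mod y) and g ≡ n (mod y), i ≡ n (mod y). Since f ≡ s (mod y), by adding congruences, f + i ≡ s + n (mod y).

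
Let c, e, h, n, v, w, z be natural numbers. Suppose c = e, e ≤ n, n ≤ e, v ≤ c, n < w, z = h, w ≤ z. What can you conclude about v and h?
v < h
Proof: From e ≤ n and n ≤ e, e = n. Because c = e, c = n. Since v ≤ c, v ≤ n. Since z = h and w ≤ z, w ≤ h. n < w, so n < h. Since v ≤ n, v < h.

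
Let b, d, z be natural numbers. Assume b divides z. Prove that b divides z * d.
b divides z. By divisibility extends to multiples, b divides z * d.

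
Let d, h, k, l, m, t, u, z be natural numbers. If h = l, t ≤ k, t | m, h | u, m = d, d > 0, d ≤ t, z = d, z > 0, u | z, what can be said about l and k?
l ≤ k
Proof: m = d and t | m, so t | d. Since d > 0, t ≤ d. d ≤ t, so d = t. z = d, so z = t. Since h | u and u | z, h | z. From h = l, l | z. z > 0, so l ≤ z. z = t, so l ≤ t. Since t ≤ k, l ≤ k.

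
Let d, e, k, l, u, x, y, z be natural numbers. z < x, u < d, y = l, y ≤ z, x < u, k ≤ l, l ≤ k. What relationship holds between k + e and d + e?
k + e < d + e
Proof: Because l ≤ k and k ≤ l, l = k. y = l and y ≤ z, so l ≤ z. Since z < x, l < x. Because x < u, l < u. Since u < d, l < d. Since l = k, k < d. Then k + e < d + e.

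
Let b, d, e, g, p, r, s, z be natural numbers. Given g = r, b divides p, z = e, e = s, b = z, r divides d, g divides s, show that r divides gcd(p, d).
g = r and g divides s, so r divides s. b = z and z = e, hence b = e. e = s, so b = s. Since b divides p, s divides p. r divides s, so r divides p. r divides d, so r divides gcd(p, d).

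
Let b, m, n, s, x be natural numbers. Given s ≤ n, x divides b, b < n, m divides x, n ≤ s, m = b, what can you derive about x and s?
x < s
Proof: Because n ≤ s and s ≤ n, n = s. m = b and m divides x, thus b divides x. Since x divides b, b = x. Because b < n, x < n. n = s, so x < s.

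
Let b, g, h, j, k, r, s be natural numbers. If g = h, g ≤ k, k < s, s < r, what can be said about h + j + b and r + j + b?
h + j + b < r + j + b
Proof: Because g ≤ k and k < s, g < s. s < r, so g < r. Since g = h, h < r. Then h + j < r + j. Then h + j + b < r + j + b.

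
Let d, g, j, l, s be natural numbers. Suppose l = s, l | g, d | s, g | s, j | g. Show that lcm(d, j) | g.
From l = s and l | g, s | g. g | s, so s = g. Since d | s, d | g. j | g, so lcm(d, j) | g.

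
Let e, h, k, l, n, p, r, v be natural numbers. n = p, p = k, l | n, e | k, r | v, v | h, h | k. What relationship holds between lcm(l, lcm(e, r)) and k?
lcm(l, lcm(e, r)) | k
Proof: Since n = p and p = k, n = k. l | n, so l | k. r | v and v | h, therefore r | h. Since h | k, r | k. From e | k, lcm(e, r) | k. From l | k, lcm(l, lcm(e, r)) | k.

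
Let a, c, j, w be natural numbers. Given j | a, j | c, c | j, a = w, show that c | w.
From j | c and c | j, j = c. a = w and j | a, therefore j | w. From j = c, c | w.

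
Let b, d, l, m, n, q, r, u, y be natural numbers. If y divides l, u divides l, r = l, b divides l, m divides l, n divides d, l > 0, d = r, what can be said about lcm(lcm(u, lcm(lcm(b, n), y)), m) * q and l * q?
lcm(lcm(u, lcm(lcm(b, n), y)), m) * q ≤ l * q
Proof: d = r and r = l, thus d = l. n divides d, so n divides l. Since b divides l, lcm(b, n) divides l. Since y divides l, lcm(lcm(b, n), y) divides l. Since u divides l, lcm(u, lcm(lcm(b, n), y)) divides l. Since m divides l, lcm(lcm(u, lcm(lcm(b, n), y)), m) divides l. Since l > 0, lcm(lcm(u, lcm(lcm(b, n), y)), m) ≤ l. By multiplying by a non-negative, lcm(lcm(u, lcm(lcm(b, n), y)), m) * q ≤ l * q.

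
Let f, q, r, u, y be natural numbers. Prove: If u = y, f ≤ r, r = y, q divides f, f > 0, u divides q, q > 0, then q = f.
Because q divides f and f > 0, q ≤ f. r = y and f ≤ r, hence f ≤ y. From u divides q and q > 0, u ≤ q. u = y, so y ≤ q. f ≤ y, so f ≤ q. q ≤ f, so q = f.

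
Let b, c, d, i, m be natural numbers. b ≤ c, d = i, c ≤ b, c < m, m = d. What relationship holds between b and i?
b < i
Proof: Since c ≤ b and b ≤ c, c = b. m = d and d = i, hence m = i. Since c < m, c < i. Since c = b, b < i.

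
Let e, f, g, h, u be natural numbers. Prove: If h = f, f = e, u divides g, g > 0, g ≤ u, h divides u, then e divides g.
h = f and f = e, hence h = e. Because u divides g and g > 0, u ≤ g. Since g ≤ u, u = g. Since h divides u, h divides g. Since h = e, e divides g.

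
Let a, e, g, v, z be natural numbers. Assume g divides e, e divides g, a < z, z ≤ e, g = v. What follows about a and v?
a < v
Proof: e divides g and g divides e, therefore e = g. g = v, so e = v. Because a < z and z ≤ e, a < e. e = v, so a < v.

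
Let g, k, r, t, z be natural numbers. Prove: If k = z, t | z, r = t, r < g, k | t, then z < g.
k = z and k | t, therefore z | t. Since t | z, t = z. Since r = t, r = z. Since r < g, z < g.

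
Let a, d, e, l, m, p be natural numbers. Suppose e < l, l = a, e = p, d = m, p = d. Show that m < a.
e = p and p = d, so e = d. d = m, so e = m. Since l = a and e < l, e < a. Since e = m, m < a.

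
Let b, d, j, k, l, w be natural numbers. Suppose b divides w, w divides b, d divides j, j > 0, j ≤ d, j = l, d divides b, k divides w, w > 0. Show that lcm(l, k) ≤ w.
b divides w and w divides b, therefore b = w. d divides j and j > 0, thus d ≤ j. j ≤ d, so d = j. j = l, so d = l. d divides b, so l divides b. Since b = w, l divides w. Since k divides w, lcm(l, k) divides w. w > 0, so lcm(l, k) ≤ w.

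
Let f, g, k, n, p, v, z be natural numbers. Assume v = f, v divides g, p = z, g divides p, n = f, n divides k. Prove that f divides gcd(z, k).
v = f and v divides g, so f divides g. Because p = z and g divides p, g divides z. Since f divides g, f divides z. n = f and n divides k, hence f divides k. f divides z, so f divides gcd(z, k).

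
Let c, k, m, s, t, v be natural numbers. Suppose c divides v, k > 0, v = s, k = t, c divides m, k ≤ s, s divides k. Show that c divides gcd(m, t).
Because s divides k and k > 0, s ≤ k. Since k ≤ s, s = k. k = t, so s = t. v = s and c divides v, therefore c divides s. Since s = t, c divides t. Because c divides m, c divides gcd(m, t).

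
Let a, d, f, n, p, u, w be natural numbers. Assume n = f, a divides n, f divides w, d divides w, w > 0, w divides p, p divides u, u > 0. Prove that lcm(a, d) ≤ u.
n = f and a divides n, thus a divides f. f divides w, so a divides w. Since d divides w, lcm(a, d) divides w. Since w > 0, lcm(a, d) ≤ w. w divides p and p divides u, therefore w divides u. u > 0, so w ≤ u. lcm(a, d) ≤ w, so lcm(a, d) ≤ u.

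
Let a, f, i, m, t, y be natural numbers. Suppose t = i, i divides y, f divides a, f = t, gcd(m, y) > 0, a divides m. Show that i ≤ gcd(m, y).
Since f = t and t = i, f = i. f divides a, so i divides a. Since a divides m, i divides m. Since i divides y, i divides gcd(m, y). Since gcd(m, y) > 0, i ≤ gcd(m, y).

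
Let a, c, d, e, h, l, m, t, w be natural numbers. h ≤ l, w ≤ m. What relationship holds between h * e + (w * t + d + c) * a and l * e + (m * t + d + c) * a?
h * e + (w * t + d + c) * a ≤ l * e + (m * t + d + c) * a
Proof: h ≤ l. By multiplying by a non-negative, h * e ≤ l * e. w ≤ m. By multiplying by a non-negative, w * t ≤ m * t. Then w * t + d ≤ m * t + d. Then w * t + d + c ≤ m * t + d + c. By multiplying by a non-negative, (w * t + d + c) * a ≤ (m * t + d + c) * a. h * e ≤ l * e, so h * e + (w * t + d + c) * a ≤ l * e + (m * t + d + c) * a.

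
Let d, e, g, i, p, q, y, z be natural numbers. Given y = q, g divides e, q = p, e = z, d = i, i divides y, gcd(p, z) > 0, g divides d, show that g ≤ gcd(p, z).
Since y = q and q = p, y = p. d = i and g divides d, thus g divides i. Because i divides y, g divides y. y = p, so g divides p. e = z and g divides e, therefore g divides z. Since g divides p, g divides gcd(p, z). Since gcd(p, z) > 0, g ≤ gcd(p, z).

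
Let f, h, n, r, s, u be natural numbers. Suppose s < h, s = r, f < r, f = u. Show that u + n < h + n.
Since s = r and s < h, r < h. From f < r, f < h. Since f = u, u < h. Then u + n < h + n.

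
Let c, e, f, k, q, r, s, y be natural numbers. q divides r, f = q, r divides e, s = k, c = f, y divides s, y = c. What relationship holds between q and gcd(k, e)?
q divides gcd(k, e)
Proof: y = c and c = f, so y = f. Since f = q, y = q. Because s = k and y divides s, y divides k. Since y = q, q divides k. Because q divides r and r divides e, q divides e. Since q divides k, q divides gcd(k, e).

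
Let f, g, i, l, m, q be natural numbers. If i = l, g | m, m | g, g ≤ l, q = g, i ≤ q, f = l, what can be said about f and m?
f = m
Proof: i = l and i ≤ q, therefore l ≤ q. Since q = g, l ≤ g. g ≤ l, so l = g. Since f = l, f = g. g | m and m | g, therefore g = m. Since f = g, f = m.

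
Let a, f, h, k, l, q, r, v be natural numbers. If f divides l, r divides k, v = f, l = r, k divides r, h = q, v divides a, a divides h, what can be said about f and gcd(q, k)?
f divides gcd(q, k)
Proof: h = q and a divides h, thus a divides q. From v divides a, v divides q. Since v = f, f divides q. Because r divides k and k divides r, r = k. l = r, so l = k. f divides l, so f divides k. f divides q, so f divides gcd(q, k).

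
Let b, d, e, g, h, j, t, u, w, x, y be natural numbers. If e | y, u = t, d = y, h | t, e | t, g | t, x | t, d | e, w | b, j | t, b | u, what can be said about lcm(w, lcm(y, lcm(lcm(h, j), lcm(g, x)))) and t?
lcm(w, lcm(y, lcm(lcm(h, j), lcm(g, x)))) | t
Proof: u = t and b | u, hence b | t. w | b, so w | t. Since d = y and d | e, y | e. Because e | y, e = y. e | t, so y | t. From h | t and j | t, lcm(h, j) | t. g | t and x | t, hence lcm(g, x) | t. Since lcm(h, j) | t, lcm(lcm(h, j), lcm(g, x)) | t. Because y | t, lcm(y, lcm(lcm(h, j), lcm(g, x))) | t. w | t, so lcm(w, lcm(y, lcm(lcm(h, j), lcm(g, x)))) | t.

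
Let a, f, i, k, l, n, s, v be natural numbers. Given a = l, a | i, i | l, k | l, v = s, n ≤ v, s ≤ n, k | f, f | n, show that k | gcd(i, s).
a = l and a | i, thus l | i. i | l, so l = i. k | l, so k | i. Since v = s and n ≤ v, n ≤ s. s ≤ n, so n = s. k | f and f | n, therefore k | n. Because n = s, k | s. Since k | i, k | gcd(i, s).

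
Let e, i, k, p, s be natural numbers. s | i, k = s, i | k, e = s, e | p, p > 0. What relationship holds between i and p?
i ≤ p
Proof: Because k = s and i | k, i | s. s | i, so s = i. Because e = s and e | p, s | p. Since s = i, i | p. p > 0, so i ≤ p.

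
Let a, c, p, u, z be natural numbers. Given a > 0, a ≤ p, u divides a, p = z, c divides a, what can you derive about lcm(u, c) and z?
lcm(u, c) ≤ z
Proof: u divides a and c divides a, so lcm(u, c) divides a. a > 0, so lcm(u, c) ≤ a. Since p = z and a ≤ p, a ≤ z. lcm(u, c) ≤ a, so lcm(u, c) ≤ z.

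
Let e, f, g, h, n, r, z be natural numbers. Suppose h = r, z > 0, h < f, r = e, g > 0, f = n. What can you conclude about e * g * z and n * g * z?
e * g * z < n * g * z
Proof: Because h = r and r = e, h = e. h < f, so e < f. Since f = n, e < n. g > 0, so e * g < n * g. z > 0, so e * g * z < n * g * z.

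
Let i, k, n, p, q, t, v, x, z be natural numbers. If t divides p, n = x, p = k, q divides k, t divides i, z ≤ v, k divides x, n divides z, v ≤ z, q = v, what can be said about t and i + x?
t divides i + x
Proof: z ≤ v and v ≤ z, hence z = v. From n = x and n divides z, x divides z. z = v, so x divides v. q = v and q divides k, therefore v divides k. x divides v, so x divides k. k divides x, so k = x. p = k, so p = x. t divides p, so t divides x. t divides i, so t divides i + x.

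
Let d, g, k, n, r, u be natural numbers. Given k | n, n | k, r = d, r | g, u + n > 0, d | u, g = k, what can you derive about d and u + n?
d ≤ u + n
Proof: From k | n and n | k, k = n. Since g = k and r | g, r | k. k = n, so r | n. r = d, so d | n. Because d | u, d | u + n. u + n > 0, so d ≤ u + n.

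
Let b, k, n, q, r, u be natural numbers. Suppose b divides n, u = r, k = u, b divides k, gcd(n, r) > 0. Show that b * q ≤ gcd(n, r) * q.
Since k = u and b divides k, b divides u. From u = r, b divides r. From b divides n, b divides gcd(n, r). Since gcd(n, r) > 0, b ≤ gcd(n, r). By multiplying by a non-negative, b * q ≤ gcd(n, r) * q.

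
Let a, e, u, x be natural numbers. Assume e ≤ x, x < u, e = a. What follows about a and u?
a < u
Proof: e ≤ x and x < u, thus e < u. e = a, so a < u.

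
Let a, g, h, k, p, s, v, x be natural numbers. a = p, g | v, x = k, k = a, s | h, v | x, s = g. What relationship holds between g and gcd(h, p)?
g | gcd(h, p)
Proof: From s = g and s | h, g | h. k = a and a = p, therefore k = p. Since g | v and v | x, g | x. x = k, so g | k. From k = p, g | p. Since g | h, g | gcd(h, p).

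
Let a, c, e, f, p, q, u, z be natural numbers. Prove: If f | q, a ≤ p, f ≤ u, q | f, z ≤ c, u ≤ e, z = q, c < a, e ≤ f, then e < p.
q | f and f | q, so q = f. z = q, so z = f. f ≤ u and u ≤ e, therefore f ≤ e. Since e ≤ f, f = e. Because z = f, z = e. c < a and a ≤ p, therefore c < p. z ≤ c, so z < p. z = e, so e < p.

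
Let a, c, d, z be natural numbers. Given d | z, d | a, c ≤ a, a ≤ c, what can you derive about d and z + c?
d | z + c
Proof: From a ≤ c and c ≤ a, a = c. Since d | a, d | c. Because d | z, d | z + c.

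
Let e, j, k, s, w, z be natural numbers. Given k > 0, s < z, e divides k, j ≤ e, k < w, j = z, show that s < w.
j = z and j ≤ e, therefore z ≤ e. s < z, so s < e. e divides k and k > 0, thus e ≤ k. k < w, so e < w. s < e, so s < w.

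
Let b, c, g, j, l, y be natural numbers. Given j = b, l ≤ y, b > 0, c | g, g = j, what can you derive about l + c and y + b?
l + c ≤ y + b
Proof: g = j and j = b, thus g = b. c | g, so c | b. b > 0, so c ≤ b. Since l ≤ y, l + c ≤ y + b.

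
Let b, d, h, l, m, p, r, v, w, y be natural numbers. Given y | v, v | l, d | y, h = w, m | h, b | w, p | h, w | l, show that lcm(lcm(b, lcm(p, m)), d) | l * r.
From p | h and m | h, lcm(p, m) | h. h = w, so lcm(p, m) | w. b | w, so lcm(b, lcm(p, m)) | w. w | l, so lcm(b, lcm(p, m)) | l. d | y and y | v, therefore d | v. Since v | l, d | l. Because lcm(b, lcm(p, m)) | l, lcm(lcm(b, lcm(p, m)), d) | l. Then lcm(lcm(b, lcm(p, m)), d) | l * r.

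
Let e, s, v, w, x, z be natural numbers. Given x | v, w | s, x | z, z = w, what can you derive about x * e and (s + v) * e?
x * e | (s + v) * e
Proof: Since z = w and x | z, x | w. Since w | s, x | s. Since x | v, x | s + v. Then x * e | (s + v) * e.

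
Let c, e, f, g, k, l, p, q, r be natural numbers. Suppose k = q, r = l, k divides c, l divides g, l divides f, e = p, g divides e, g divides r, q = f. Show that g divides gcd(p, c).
e = p and g divides e, therefore g divides p. From r = l and g divides r, g divides l. l divides g, so l = g. Since k = q and k divides c, q divides c. q = f, so f divides c. Because l divides f, l divides c. l = g, so g divides c. g divides p, so g divides gcd(p, c).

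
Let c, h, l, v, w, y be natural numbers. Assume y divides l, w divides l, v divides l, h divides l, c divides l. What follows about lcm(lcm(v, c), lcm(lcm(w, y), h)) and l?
lcm(lcm(v, c), lcm(lcm(w, y), h)) divides l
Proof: From v divides l and c divides l, lcm(v, c) divides l. Because w divides l and y divides l, lcm(w, y) divides l. h divides l, so lcm(lcm(w, y), h) divides l. Since lcm(v, c) divides l, lcm(lcm(v, c), lcm(lcm(w, y), h)) divides l.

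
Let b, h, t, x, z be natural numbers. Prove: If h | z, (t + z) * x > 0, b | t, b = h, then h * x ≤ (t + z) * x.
Because b = h and b | t, h | t. h | z, so h | t + z. Then h * x | (t + z) * x. (t + z) * x > 0, so h * x ≤ (t + z) * x.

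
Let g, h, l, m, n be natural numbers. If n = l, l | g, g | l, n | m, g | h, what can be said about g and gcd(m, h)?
g | gcd(m, h)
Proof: From l | g and g | l, l = g. Since n = l, n = g. Since n | m, g | m. g | h, so g | gcd(m, h).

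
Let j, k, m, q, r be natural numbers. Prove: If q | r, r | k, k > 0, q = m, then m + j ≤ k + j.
From q | r and r | k, q | k. k > 0, so q ≤ k. q = m, so m ≤ k. Then m + j ≤ k + j.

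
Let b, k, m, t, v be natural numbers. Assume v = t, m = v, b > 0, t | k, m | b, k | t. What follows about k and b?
k ≤ b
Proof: m = v and v = t, hence m = t. From t | k and k | t, t = k. m = t, so m = k. m | b and b > 0, thus m ≤ b. Since m = k, k ≤ b.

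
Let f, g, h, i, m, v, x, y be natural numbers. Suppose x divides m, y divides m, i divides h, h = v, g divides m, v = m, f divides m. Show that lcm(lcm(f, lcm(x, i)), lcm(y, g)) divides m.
Because h = v and v = m, h = m. Because i divides h, i divides m. x divides m, so lcm(x, i) divides m. Since f divides m, lcm(f, lcm(x, i)) divides m. Because y divides m and g divides m, lcm(y, g) divides m. lcm(f, lcm(x, i)) divides m, so lcm(lcm(f, lcm(x, i)), lcm(y, g)) divides m.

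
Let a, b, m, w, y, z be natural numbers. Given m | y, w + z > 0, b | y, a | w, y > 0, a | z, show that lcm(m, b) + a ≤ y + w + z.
Because m | y and b | y, lcm(m, b) | y. Because y > 0, lcm(m, b) ≤ y. a | w and a | z, hence a | w + z. Since w + z > 0, a ≤ w + z. Since lcm(m, b) ≤ y, lcm(m, b) + a ≤ y + w + z.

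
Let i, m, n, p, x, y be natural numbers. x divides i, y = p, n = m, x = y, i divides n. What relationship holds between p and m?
p divides m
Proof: x = y and y = p, thus x = p. Since x divides i and i divides n, x divides n. n = m, so x divides m. Since x = p, p divides m.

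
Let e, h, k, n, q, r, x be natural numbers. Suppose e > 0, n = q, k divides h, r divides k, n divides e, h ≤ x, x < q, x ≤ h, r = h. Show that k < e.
Because r = h and r divides k, h divides k. k divides h, so h = k. Because x ≤ h and h ≤ x, x = h. x < q, so h < q. From h = k, k < q. n = q and n divides e, therefore q divides e. e > 0, so q ≤ e. k < q, so k < e.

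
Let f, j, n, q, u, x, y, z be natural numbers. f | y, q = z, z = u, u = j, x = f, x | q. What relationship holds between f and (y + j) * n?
f | (y + j) * n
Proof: q = z and z = u, therefore q = u. u = j, so q = j. x = f and x | q, thus f | q. q = j, so f | j. Since f | y, f | y + j. Then f | (y + j) * n.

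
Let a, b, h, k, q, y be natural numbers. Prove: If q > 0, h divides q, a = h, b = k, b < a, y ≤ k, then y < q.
b = k and b < a, hence k < a. y ≤ k, so y < a. a = h, so y < h. From h divides q and q > 0, h ≤ q. y < h, so y < q.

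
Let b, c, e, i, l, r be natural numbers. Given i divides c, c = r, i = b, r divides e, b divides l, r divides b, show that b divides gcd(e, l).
i = b and i divides c, thus b divides c. c = r, so b divides r. Since r divides b, r = b. r divides e, so b divides e. Because b divides l, b divides gcd(e, l).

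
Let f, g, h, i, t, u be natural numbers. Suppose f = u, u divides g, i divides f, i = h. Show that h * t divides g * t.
f = u and i divides f, thus i divides u. i = h, so h divides u. Since u divides g, h divides g. Then h * t divides g * t.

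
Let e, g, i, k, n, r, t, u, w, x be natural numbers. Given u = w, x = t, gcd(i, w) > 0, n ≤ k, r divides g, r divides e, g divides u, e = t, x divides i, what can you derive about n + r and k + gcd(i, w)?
n + r ≤ k + gcd(i, w)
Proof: e = t and r divides e, hence r divides t. x = t and x divides i, thus t divides i. Since r divides t, r divides i. u = w and g divides u, hence g divides w. r divides g, so r divides w. Since r divides i, r divides gcd(i, w). gcd(i, w) > 0, so r ≤ gcd(i, w). Since n ≤ k, n + r ≤ k + gcd(i, w).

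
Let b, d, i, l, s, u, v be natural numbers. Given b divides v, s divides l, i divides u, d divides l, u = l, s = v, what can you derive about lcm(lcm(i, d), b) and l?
lcm(lcm(i, d), b) divides l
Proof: u = l and i divides u, hence i divides l. Since d divides l, lcm(i, d) divides l. Because s = v and s divides l, v divides l. b divides v, so b divides l. lcm(i, d) divides l, so lcm(lcm(i, d), b) divides l.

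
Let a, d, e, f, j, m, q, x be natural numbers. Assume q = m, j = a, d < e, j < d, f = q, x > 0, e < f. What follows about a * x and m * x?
a * x < m * x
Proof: From f = q and q = m, f = m. j < d and d < e, hence j < e. e < f, so j < f. j = a, so a < f. Since f = m, a < m. Since x > 0, by multiplying by a positive, a * x < m * x.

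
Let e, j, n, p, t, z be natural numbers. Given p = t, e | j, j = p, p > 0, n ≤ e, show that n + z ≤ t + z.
j = p and e | j, thus e | p. Since p > 0, e ≤ p. Since p = t, e ≤ t. Since n ≤ e, n ≤ t. Then n + z ≤ t + z.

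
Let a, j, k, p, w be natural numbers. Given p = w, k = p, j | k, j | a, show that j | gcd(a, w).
Since k = p and p = w, k = w. j | k, so j | w. Since j | a, j | gcd(a, w).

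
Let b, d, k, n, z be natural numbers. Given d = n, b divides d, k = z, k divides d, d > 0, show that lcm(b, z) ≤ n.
k = z and k divides d, hence z divides d. b divides d, so lcm(b, z) divides d. Because d > 0, lcm(b, z) ≤ d. d = n, so lcm(b, z) ≤ n.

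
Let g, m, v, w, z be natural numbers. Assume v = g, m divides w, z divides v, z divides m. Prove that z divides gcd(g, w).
v = g and z divides v, so z divides g. z divides m and m divides w, so z divides w. z divides g, so z divides gcd(g, w).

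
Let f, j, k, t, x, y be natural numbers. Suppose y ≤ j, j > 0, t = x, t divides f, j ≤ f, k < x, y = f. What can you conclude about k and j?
k < j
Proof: Because y = f and y ≤ j, f ≤ j. j ≤ f, so f = j. Since t divides f, t divides j. Since t = x, x divides j. j > 0, so x ≤ j. k < x, so k < j.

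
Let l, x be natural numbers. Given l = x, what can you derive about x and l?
x = l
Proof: l = x. By symmetry, x = l.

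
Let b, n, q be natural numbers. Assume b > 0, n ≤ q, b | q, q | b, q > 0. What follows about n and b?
n ≤ b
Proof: q | b and b > 0, hence q ≤ b. Because b | q and q > 0, b ≤ q. Since q ≤ b, q = b. n ≤ q, so n ≤ b.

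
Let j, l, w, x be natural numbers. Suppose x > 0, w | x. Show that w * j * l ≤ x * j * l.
w | x and x > 0, so w ≤ x. Then w * j ≤ x * j. Then w * j * l ≤ x * j * l.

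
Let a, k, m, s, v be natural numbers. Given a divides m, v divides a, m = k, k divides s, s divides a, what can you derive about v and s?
v divides s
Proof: m = k and a divides m, so a divides k. Since k divides s, a divides s. Because s divides a, a = s. Since v divides a, v divides s.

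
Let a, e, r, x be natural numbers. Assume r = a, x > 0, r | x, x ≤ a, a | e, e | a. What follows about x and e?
x = e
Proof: r = a and r | x, therefore a | x. x > 0, so a ≤ x. x ≤ a, so x = a. Because a | e and e | a, a = e. Since x = a, x = e.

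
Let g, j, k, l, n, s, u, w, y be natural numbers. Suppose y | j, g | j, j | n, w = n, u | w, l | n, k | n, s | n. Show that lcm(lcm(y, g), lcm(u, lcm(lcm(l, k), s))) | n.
Because y | j and g | j, lcm(y, g) | j. j | n, so lcm(y, g) | n. w = n and u | w, hence u | n. Since l | n and k | n, lcm(l, k) | n. s | n, so lcm(lcm(l, k), s) | n. Since u | n, lcm(u, lcm(lcm(l, k), s)) | n. Since lcm(y, g) | n, lcm(lcm(y, g), lcm(u, lcm(lcm(l, k), s))) | n.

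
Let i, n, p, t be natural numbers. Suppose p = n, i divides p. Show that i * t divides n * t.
From p = n and i divides p, i divides n. Then i * t divides n * t.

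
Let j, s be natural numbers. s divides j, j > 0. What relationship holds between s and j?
s ≤ j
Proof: s divides j and j > 0. By divisors are at most what they divide, s ≤ j.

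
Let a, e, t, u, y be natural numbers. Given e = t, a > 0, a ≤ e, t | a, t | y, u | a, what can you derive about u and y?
u | y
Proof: e = t and a ≤ e, so a ≤ t. Since t | a and a > 0, t ≤ a. Since a ≤ t, a = t. Because u | a, u | t. Since t | y, u | y.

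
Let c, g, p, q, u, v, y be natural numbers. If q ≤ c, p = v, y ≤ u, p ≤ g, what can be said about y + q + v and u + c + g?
y + q + v ≤ u + c + g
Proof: From y ≤ u and q ≤ c, y + q ≤ u + c. p = v and p ≤ g, therefore v ≤ g. y + q ≤ u + c, so y + q + v ≤ u + c + g.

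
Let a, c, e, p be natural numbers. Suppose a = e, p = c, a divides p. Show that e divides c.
a = e and a divides p, therefore e divides p. Since p = c, e divides c.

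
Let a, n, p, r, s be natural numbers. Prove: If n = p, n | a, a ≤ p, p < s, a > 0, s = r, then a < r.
Because n = p and n | a, p | a. Because a > 0, p ≤ a. Since a ≤ p, p = a. s = r and p < s, so p < r. Because p = a, a < r.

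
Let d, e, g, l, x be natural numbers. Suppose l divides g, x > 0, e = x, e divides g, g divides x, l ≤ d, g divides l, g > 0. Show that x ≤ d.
Since l divides g and g divides l, l = g. g divides x and x > 0, so g ≤ x. e = x and e divides g, hence x divides g. g > 0, so x ≤ g. Since g ≤ x, g = x. Since l = g, l = x. Since l ≤ d, x ≤ d.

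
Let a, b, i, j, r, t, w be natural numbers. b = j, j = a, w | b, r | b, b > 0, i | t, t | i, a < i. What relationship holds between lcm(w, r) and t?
lcm(w, r) < t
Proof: b = j and j = a, so b = a. Because w | b and r | b, lcm(w, r) | b. Because b > 0, lcm(w, r) ≤ b. b = a, so lcm(w, r) ≤ a. From i | t and t | i, i = t. Because a < i, a < t. lcm(w, r) ≤ a, so lcm(w, r) < t.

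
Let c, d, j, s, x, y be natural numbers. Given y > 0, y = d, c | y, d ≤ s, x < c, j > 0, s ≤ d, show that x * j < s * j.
d ≤ s and s ≤ d, thus d = s. y = d, so y = s. c | y and y > 0, hence c ≤ y. x < c, so x < y. y = s, so x < s. Since j > 0, x * j < s * j.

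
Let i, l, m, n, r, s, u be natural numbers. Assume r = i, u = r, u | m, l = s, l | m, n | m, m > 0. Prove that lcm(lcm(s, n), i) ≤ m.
Because l = s and l | m, s | m. Since n | m, lcm(s, n) | m. u = r and r = i, so u = i. u | m, so i | m. Since lcm(s, n) | m, lcm(lcm(s, n), i) | m. m > 0, so lcm(lcm(s, n), i) ≤ m.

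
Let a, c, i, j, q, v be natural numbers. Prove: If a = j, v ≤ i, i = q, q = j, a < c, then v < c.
Since i = q and q = j, i = j. Since v ≤ i, v ≤ j. Because a = j and a < c, j < c. v ≤ j, so v < c.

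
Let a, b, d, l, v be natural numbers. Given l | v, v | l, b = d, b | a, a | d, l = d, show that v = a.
v | l and l | v, hence v = l. l = d, so v = d. b = d and b | a, therefore d | a. a | d, so d = a. Since v = d, v = a.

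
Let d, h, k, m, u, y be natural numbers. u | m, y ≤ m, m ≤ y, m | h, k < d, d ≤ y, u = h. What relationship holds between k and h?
k < h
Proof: Because y ≤ m and m ≤ y, y = m. u = h and u | m, thus h | m. m | h, so m = h. From y = m, y = h. k < d and d ≤ y, therefore k < y. Since y = h, k < h.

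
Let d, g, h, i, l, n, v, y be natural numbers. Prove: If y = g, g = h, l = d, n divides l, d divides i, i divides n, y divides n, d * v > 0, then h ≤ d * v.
From y = g and g = h, y = h. From l = d and n divides l, n divides d. d divides i and i divides n, thus d divides n. n divides d, so n = d. Since y divides n, y divides d. From y = h, h divides d. Then h divides d * v. Since d * v > 0, h ≤ d * v.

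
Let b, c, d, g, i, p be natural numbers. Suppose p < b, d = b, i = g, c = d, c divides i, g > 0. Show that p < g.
Because c = d and c divides i, d divides i. i = g, so d divides g. d = b, so b divides g. g > 0, so b ≤ g. p < b, so p < g.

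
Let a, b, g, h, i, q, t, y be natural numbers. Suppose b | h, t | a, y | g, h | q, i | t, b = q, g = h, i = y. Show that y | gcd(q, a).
Since b = q and b | h, q | h. h | q, so h = q. Because g = h and y | g, y | h. h = q, so y | q. i = y and i | t, so y | t. t | a, so y | a. Because y | q, y | gcd(q, a).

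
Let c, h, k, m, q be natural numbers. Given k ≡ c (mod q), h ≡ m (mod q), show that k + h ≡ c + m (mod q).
Because k ≡ c (mod q) and h ≡ m (mod q), by adding congruences, k + h ≡ c + m (mod q).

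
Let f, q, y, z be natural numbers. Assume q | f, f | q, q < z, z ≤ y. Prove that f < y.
q | f and f | q, hence q = f. Because q < z and z ≤ y, q < y. Since q = f, f < y.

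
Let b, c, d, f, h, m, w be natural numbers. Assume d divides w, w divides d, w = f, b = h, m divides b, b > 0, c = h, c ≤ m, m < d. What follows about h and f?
h < f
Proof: d divides w and w divides d, therefore d = w. w = f, so d = f. m divides b and b > 0, so m ≤ b. Since b = h, m ≤ h. c = h and c ≤ m, therefore h ≤ m. m ≤ h, so m = h. m < d, so h < d. d = f, so h < f.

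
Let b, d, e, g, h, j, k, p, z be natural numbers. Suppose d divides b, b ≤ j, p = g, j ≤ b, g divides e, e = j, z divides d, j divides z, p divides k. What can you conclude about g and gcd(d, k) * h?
g divides gcd(d, k) * h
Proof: j divides z and z divides d, therefore j divides d. Since b ≤ j and j ≤ b, b = j. From d divides b, d divides j. j divides d, so j = d. e = j, so e = d. g divides e, so g divides d. Because p = g and p divides k, g divides k. g divides d, so g divides gcd(d, k). Then g divides gcd(d, k) * h.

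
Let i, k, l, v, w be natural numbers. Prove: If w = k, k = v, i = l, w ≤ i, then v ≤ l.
w = k and k = v, hence w = v. i = l and w ≤ i, therefore w ≤ l. Since w = v, v ≤ l.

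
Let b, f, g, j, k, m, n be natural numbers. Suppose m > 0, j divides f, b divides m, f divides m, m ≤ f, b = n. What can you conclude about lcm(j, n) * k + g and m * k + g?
lcm(j, n) * k + g ≤ m * k + g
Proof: f divides m and m > 0, so f ≤ m. m ≤ f, so f = m. j divides f, so j divides m. Because b = n and b divides m, n divides m. Since j divides m, lcm(j, n) divides m. Since m > 0, lcm(j, n) ≤ m. By multiplying by a non-negative, lcm(j, n) * k ≤ m * k. Then lcm(j, n) * k + g ≤ m * k + g.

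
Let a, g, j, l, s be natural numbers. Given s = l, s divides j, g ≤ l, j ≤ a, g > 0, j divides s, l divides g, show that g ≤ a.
j divides s and s divides j, thus j = s. Since s = l, j = l. l divides g and g > 0, so l ≤ g. Since g ≤ l, l = g. Since j = l, j = g. j ≤ a, so g ≤ a.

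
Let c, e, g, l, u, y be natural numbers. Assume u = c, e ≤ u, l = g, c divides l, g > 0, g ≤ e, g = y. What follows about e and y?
e = y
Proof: From u = c and e ≤ u, e ≤ c. l = g and c divides l, thus c divides g. Since g > 0, c ≤ g. e ≤ c, so e ≤ g. g ≤ e, so e = g. Since g = y, e = y.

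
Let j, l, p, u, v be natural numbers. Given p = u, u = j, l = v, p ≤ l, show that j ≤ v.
p = u and u = j, thus p = j. l = v and p ≤ l, so p ≤ v. p = j, so j ≤ v.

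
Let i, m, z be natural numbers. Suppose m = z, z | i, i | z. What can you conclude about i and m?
i = m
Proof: Because z | i and i | z, z = i. From m = z, m = i. Then i = m.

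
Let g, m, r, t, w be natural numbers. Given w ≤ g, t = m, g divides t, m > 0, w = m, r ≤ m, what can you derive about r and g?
r ≤ g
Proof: Since w = m and w ≤ g, m ≤ g. Since t = m and g divides t, g divides m. m > 0, so g ≤ m. Since m ≤ g, m = g. From r ≤ m, r ≤ g.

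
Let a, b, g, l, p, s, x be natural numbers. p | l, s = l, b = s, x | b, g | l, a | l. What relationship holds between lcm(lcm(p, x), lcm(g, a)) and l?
lcm(lcm(p, x), lcm(g, a)) | l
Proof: b = s and x | b, therefore x | s. s = l, so x | l. Since p | l, lcm(p, x) | l. Since g | l and a | l, lcm(g, a) | l. lcm(p, x) | l, so lcm(lcm(p, x), lcm(g, a)) | l.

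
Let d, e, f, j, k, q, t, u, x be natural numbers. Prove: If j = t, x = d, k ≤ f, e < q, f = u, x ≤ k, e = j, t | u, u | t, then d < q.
u | t and t | u, so u = t. f = u, so f = t. Because x ≤ k and k ≤ f, x ≤ f. x = d, so d ≤ f. From f = t, d ≤ t. From e = j and j = t, e = t. e < q, so t < q. Since d ≤ t, d < q.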